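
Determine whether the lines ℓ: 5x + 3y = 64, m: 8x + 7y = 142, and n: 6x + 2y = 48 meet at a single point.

Yes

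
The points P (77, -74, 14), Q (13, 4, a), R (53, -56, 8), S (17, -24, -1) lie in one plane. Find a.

-2

Normal to plane PRS: n = (30, 0, -120); plane equation n·X = 630.
Requiring n·Q = 630: (-120)a + (390) = 630.
So a = -2.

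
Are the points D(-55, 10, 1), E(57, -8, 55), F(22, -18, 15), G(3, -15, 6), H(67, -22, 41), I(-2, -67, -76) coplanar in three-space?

The plane through D, E, F has normal n = DE × DF = (1260, 2590, -1750) and equation n·P = -45150.
Checking the remaining points: n·G = -45570, n·H = -44310, n·I = -43050.
Since n·G = -45570 ≠ -45150, G is off the plane and the points are not all coplanar.

No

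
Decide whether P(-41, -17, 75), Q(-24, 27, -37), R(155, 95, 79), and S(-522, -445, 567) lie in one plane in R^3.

Yes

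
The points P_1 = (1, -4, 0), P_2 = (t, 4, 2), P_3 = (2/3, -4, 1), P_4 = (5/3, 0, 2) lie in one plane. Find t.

Normal to plane P_1P_3P_4: n = (-4, 4/3, -4/3); plane equation n·P = -28/3.
Requiring n·P_2 = -28/3: (-4)t + (8/3) = -28/3.
So t = 3.

3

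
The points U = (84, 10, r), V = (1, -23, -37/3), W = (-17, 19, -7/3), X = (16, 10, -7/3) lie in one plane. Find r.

8/3

Coplanarity ⇔ det[UV; UW; UX] = 0.
Expanding, this is linear in r: (1224)r + (-3264) = 0.
So r = 8/3.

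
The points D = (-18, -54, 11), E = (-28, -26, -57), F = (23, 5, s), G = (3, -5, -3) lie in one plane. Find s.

37

Normal to plane DEG: n = (2940, -1568, -1078); plane equation n·P = 19894.
Requiring n·F = 19894: (-1078)s + (59780) = 19894.
So s = 37.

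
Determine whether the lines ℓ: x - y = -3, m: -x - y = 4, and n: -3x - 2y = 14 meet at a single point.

No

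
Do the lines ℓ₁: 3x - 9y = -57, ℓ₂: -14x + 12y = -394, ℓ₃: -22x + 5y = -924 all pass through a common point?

Intersecting ℓ₁ and ℓ₂: solving the 2×2 system gives (x, y) = (47, 22).
Substitute into ℓ₃: (-22)(47) + (5)(22) = -924.
This equals -924, so (47, 22) lies on all three lines and they are concurrent.

Yes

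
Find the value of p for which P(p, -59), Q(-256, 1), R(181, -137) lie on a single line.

-66

Collinearity: (P − Q) must be parallel to (R − Q) = (437, -138).
Cross-multiplying the components: (p − (-256))·(-138) = (-60)·(437).
Solving gives p = -66.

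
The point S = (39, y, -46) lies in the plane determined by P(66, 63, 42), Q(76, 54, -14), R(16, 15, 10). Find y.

16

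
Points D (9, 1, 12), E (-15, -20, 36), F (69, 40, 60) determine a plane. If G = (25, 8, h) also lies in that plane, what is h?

52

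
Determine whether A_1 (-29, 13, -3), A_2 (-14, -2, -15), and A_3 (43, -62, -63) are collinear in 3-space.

No

A_1A_2 = (15, -15, -12), A_1A_3 = (72, -75, -60).
Comparing components 3 and 1: (-12)(72) − (15)(-60) = 36 ≠ 0, so A_1A_2 and A_1A_3 are not parallel and the points are not collinear.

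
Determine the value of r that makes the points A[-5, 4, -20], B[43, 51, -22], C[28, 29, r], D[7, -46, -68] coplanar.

-27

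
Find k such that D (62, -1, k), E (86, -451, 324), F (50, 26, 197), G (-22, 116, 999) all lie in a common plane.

78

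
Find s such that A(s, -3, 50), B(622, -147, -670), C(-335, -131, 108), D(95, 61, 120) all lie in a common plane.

The points are coplanar iff AB · (AC × AD) = 0.
Expanding, this is linear in s: (149184)s + (-5370624) = 0.
So s = 36.

36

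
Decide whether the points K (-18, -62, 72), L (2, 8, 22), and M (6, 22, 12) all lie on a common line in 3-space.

KL = (20, 70, -50), KM = (24, 84, -60).
Each component of KM is 6/5 times the corresponding component of KL, so KM = 6/5·KL and the points are collinear.

Yes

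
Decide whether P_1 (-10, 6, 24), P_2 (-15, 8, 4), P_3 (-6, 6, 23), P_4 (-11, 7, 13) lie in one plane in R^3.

No

With P_1 as base: P_1P_2 = (-5, 2, -20), P_1P_3 = (4, 0, -1), P_1P_4 = (-1, 1, -11).
P_1P_3 × P_1P_4 = (1, 45, 4).
P_1P_2 · (P_1P_3 × P_1P_4) = 5.
Since 5 ≠ 0, the four points are not coplanar.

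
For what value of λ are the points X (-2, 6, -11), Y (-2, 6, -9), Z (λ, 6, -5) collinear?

Direction XY = (0, 0, 2). From the z-coordinate of Z, the parameter along the line is τ = (-5 − (-11))/2 = 3.
Then λ = (-2) + 3·(0) = -2.

-2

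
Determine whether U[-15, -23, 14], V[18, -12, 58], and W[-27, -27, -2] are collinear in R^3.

UV = (33, 11, 44), UW = (-12, -4, -16).
UV × UW = (0, 0, 0).
The cross product vanishes, so the three points are collinear.

Yes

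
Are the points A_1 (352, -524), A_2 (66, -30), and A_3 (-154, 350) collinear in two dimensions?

Yes

A_1A_2 = (-286, 494), A_1A_3 = (-506, 874).
Twice the signed area of △A_1A_2A_3 is (-286)(874) − (494)(-506) = 0.
The triangle is degenerate (zero area), so the points are collinear.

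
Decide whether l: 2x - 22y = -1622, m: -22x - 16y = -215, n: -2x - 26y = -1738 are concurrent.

The three lines meet at one point iff the augmented coefficient matrix [aᵢ bᵢ cᵢ] has rank < 3, i.e. its determinant vanishes.
Here the determinant is 288.
Nonzero, so no common point exists.

No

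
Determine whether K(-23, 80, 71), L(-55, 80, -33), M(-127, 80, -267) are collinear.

Yes

KL = (-32, 0, -104), KM = (-104, 0, -338).
Each component of KM is 13/4 times the corresponding component of KL, so KM = 13/4·KL and the points are collinear.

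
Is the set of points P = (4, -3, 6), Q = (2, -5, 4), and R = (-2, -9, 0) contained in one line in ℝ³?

Yes

PQ = (-2, -2, -2), PR = (-6, -6, -6).
Each component of PR is 3 times the corresponding component of PQ, so PR = 3·PQ and the points are collinear.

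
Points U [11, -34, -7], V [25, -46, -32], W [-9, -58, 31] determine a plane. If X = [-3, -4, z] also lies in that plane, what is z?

17

Coplanarity requires UV · (UW × UX) = 0.
UV = (14, -12, -25), UW = (-20, -24, 38); the triple product is linear in z with coefficient -576 and constant term 9792.
Setting it to zero: z = 17.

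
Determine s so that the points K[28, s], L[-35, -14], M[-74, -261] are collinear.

385

The three points are collinear iff det[KL; KM] = 0.
This determinant is linear in s: (-39)s + (15015) = 0, so s = 385.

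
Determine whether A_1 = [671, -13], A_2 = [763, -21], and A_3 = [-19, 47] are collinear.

A_1A_2 = (92, -8), A_1A_3 = (-690, 60).
Checking proportionality: A_1A_3 = -15/2·A_1A_2, so the vectors are parallel and the points are collinear.

Yes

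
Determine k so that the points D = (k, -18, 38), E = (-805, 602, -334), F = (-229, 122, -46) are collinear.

Direction EF = (576, -480, 288). From the y-coordinate of D, the parameter along the line is τ = (-18 − 602)/(-480) = 31/24.
Then k = (-805) + 31/24·(576) = -61.

-61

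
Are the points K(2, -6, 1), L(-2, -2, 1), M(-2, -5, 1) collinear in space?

KL = (-4, 4, 0), KM = (-4, 1, 0).
KL × KM = (0, 0, 12).
The cross product is nonzero, so the points do not lie on one line.

No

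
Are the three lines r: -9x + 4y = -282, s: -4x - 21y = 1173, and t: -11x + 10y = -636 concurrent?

Yes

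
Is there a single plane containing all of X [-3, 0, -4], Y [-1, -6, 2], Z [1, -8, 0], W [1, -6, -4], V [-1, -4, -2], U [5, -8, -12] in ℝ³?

The plane through X, Y, Z has normal n = XY × XZ = (24, 16, 8) and equation n·P = -104.
Checking the remaining points: n·W = -104, n·V = -104, n·U = -104.
All equal -104, so all 6 points lie in one plane.

Yes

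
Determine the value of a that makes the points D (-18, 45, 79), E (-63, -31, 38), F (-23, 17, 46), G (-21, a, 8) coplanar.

-7

Coplanarity ⇔ det[DE; DF; DG] = 0.
Expanding, this is linear in a: (-1280)a + (-8960) = 0.
So a = -7.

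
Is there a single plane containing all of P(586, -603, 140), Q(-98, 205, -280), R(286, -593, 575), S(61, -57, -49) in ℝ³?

Yes

With P as base: PQ = (-684, 808, -420), PR = (-300, 10, 435), PS = (-525, 546, -189).
PR × PS = (-239400, -285075, -158550).
PQ · (PR × PS) = 0.
The scalar triple product vanishes, so the four points are coplanar.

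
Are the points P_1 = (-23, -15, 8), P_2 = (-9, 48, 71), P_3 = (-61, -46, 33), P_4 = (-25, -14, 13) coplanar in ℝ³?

Yes

With P_1 as base: P_1P_2 = (14, 63, 63), P_1P_3 = (-38, -31, 25), P_1P_4 = (-2, 1, 5).
P_1P_3 × P_1P_4 = (-180, 140, -100).
P_1P_2 · (P_1P_3 × P_1P_4) = 0.
The scalar triple product vanishes, so the four points are coplanar.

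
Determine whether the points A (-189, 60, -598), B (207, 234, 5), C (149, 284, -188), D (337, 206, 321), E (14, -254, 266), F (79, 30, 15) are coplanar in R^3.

No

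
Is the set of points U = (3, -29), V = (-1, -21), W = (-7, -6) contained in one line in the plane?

UV = (-4, 8), UW = (-10, 23).
Twice the signed area of △UVW is (-4)(23) − (8)(-10) = -12.
The area is nonzero, so the three points are not collinear.

No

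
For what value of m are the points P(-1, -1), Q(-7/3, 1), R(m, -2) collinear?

-1/3

Collinearity: (R − P) must be parallel to (Q − P) = (-4/3, 2).
Cross-multiplying the components: (m − (-1))·(2) = (-1)·(-4/3).
Solving gives m = -1/3.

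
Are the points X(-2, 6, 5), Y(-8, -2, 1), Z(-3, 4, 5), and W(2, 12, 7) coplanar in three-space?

A normal to the plane through X, Y, Z is n = XY × XZ = (-8, 4, 4).
The plane has equation n·P = 60. For W: n·W = 60.
Equal, so W lies in the plane and all four are coplanar.

Yes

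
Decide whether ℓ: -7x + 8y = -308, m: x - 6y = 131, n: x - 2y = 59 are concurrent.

Intersecting ℓ and m: solving the 2×2 system gives (x, y) = (400/17, -609/34).
Substitute into n: (1)(400/17) + (-2)(-609/34) = 1009/17.
But n requires 59 ≠ 1009/17, so the three lines have no common point.

No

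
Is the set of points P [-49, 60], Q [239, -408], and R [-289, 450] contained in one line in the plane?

Yes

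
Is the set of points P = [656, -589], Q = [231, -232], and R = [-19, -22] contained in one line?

PQ = (-425, 357), PR = (-675, 567).
det[PQ; PR] = (-425)(567) − (357)(-675) = 0.
The determinant is zero, so the points are collinear.

Yes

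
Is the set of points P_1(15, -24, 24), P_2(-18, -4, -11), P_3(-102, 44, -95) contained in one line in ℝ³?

P_1P_2 = (-33, 20, -35), P_1P_3 = (-117, 68, -119).
Comparing components 3 and 1: (-35)(-117) − (-33)(-119) = 168 ≠ 0, so P_1P_2 and P_1P_3 are not parallel and the points are not collinear.

No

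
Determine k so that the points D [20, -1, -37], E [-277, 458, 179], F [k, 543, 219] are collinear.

Collinearity requires DE × DF = 0; each component is linear in k.
The y-component gives (216)k + (71712) = 0, so k = -332.
The remaining components then also vanish.

-332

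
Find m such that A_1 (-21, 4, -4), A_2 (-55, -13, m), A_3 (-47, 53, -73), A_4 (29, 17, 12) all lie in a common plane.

-6

Coplanarity ⇔ det[A_1A_2; A_1A_3; A_1A_4] = 0.
Expanding, this is linear in m: (-2788)m + (-16728) = 0.
So m = -6.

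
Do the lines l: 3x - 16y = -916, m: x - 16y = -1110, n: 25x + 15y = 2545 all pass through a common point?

No

Intersecting l and m: solving the 2×2 system gives (x, y) = (97, 1207/16).
Substitute into n: (25)(97) + (15)(1207/16) = 56905/16.
But n requires 2545 ≠ 56905/16, so the three lines have no common point.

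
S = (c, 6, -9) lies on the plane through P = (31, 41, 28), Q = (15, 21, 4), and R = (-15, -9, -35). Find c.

Coplanarity requires PQ · (PR × PS) = 0.
PQ = (-16, -20, -24), PR = (-46, -50, -63); the triple product is linear in c with coefficient 60 and constant term -780.
Setting it to zero: c = 13.

13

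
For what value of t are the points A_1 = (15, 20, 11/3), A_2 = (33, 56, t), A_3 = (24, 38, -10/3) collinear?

-31/3

Collinearity requires A_1A_2 × A_1A_3 = 0; each component is linear in t.
The x-component gives (-18)t + (-186) = 0, so t = -31/3.
The remaining components then also vanish.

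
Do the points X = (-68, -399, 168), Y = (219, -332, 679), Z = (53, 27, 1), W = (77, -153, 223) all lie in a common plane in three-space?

No

A normal to the plane through X, Y, Z is n = XY × XZ = (-228875, 109760, 114155).
The plane has equation n·P = -9052700. For W: n·W = -8960090.
-8960090 ≠ -9052700, so W is off the plane.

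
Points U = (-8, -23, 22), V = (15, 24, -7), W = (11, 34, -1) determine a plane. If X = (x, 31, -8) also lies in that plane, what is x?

16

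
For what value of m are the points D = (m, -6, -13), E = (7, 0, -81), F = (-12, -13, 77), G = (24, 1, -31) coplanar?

Coplanarity ⇔ det[DE; DF; DG] = 0.
Expanding, this is linear in m: (808)m + (2424) = 0.
So m = -3.

-3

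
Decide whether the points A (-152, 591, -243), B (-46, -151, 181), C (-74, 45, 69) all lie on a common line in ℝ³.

AB = (106, -742, 424), AC = (78, -546, 312).
AB × AC = (0, 0, 0).
The cross product vanishes, so the three points are collinear.

Yes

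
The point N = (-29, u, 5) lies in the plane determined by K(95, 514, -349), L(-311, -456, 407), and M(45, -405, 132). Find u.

-36

The plane through K, L, M has equation 228194x + 157486y + 324614z = -10664052.
Substituting N: (157486)u + (-4994556) = -10664052, so u = -36.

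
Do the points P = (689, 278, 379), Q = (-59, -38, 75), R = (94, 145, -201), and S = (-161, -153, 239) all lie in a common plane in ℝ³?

Yes

With P as base: PQ = (-748, -316, -304), PR = (-595, -133, -580), PS = (-850, -431, -140).
PR × PS = (-231360, 409700, 143395).
PQ · (PR × PS) = 0.
The scalar triple product vanishes, so the four points are coplanar.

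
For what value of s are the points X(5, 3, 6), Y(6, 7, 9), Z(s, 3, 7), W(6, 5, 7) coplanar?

4

Normal to plane XYW: n = (-2, 2, -2); plane equation n·P = -16.
Requiring n·Z = -16: (-2)s + (-8) = -16.
So s = 4.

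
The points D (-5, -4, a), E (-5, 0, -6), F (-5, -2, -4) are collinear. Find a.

-2

Direction EF = (0, -2, 2). From the y-coordinate of D, the parameter along the line is τ = (-4 − 0)/(-2) = 2.
Then a = (-6) + 2·(2) = -2.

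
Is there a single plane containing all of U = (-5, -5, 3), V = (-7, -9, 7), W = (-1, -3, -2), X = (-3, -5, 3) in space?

No

With U as base: UV = (-2, -4, 4), UW = (4, 2, -5), UX = (2, 0, 0).
UW × UX = (0, -10, -4).
UV · (UW × UX) = 24.
Since 24 ≠ 0, the four points are not coplanar.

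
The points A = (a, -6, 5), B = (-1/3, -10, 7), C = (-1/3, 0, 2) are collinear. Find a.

-1/3

Collinearity requires AB × AC = 0; each component is linear in a.
The y-component gives (-5)a + (-5/3) = 0, so a = -1/3.
The remaining components then also vanish.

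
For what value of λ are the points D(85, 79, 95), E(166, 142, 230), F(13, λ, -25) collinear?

Collinearity requires DE × DF = 0; each component is linear in λ.
The x-component gives (-135)λ + (3105) = 0, so λ = 23.
The remaining components then also vanish.

23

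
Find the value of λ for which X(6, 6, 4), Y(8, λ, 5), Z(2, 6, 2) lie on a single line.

6

Collinearity requires XY × XZ = 0; each component is linear in λ.
The x-component gives (-2)λ + (12) = 0, so λ = 6.
The remaining components then also vanish.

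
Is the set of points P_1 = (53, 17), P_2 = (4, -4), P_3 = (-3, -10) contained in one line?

No

P_1P_2 = (-49, -21), P_1P_3 = (-56, -27).
If collinear, P_1P_3 would be a scalar multiple of P_1P_2. But (-49)·(-27) ≠ (-21)·(-56) (difference 147), so they are not parallel; the points are not collinear.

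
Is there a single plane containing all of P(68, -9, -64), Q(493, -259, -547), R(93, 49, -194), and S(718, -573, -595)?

With P as base: PQ = (425, -250, -483), PR = (25, 58, -130), PS = (650, -564, -531).
PR × PS = (-104118, -71225, -51800).
PQ · (PR × PS) = -1424500.
Since -1424500 ≠ 0, the four points are not coplanar.

No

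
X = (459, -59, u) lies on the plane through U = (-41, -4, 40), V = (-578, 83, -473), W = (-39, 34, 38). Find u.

A normal to the plane is n = UV × UW = (19320, -2100, -20580).
X lies in the plane iff n · UX = 0.
This gives (-20580)u + (10598700) = 0, so u = 515.

515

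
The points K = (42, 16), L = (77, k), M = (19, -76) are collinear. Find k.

156

Collinearity: (L − K) must be parallel to (M − K) = (-23, -92).
Cross-multiplying the components: (k − 16)·(-23) = (35)·(-92).
Solving gives k = 156.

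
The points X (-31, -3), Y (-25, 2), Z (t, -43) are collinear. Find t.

-79

Collinearity: (Z − X) must be parallel to (Y − X) = (6, 5).
Cross-multiplying the components: (t − (-31))·(5) = (-40)·(6).
Solving gives t = -79.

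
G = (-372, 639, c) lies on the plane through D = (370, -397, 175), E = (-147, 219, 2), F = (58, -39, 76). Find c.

Coplanarity requires DE · (DF × DG) = 0.
DE = (-517, 616, -173), DF = (-312, 358, -99); the triple product is linear in c with coefficient 7106 and constant term 945098.
Setting it to zero: c = -133.

-133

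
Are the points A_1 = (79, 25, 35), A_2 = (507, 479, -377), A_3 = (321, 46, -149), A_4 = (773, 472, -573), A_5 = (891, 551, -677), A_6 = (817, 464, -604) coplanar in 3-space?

Yes

The plane through A_1, A_2, A_3 has normal n = A_1A_2 × A_1A_3 = (-74884, -20952, -100880) and equation n·P = -9970436.
Checking the remaining points: n·A_4 = -9970436, n·A_5 = -9970436, n·A_6 = -9970436.
All equal -9970436, so all 6 points lie in one plane.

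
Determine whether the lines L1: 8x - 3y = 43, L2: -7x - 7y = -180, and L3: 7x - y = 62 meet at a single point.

Intersecting L1 and L2: solving the 2×2 system gives (x, y) = (841/77, 1139/77).
Substitute into L3: (7)(841/77) + (-1)(1139/77) = 4748/77.
But L3 requires 62 ≠ 4748/77, so the three lines have no common point.

No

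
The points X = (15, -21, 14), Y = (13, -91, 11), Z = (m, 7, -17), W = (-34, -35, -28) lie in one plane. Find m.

-22

Normal to plane XYW: n = (2898, 63, -3402); plane equation n·P = -5481.
Requiring n·Z = -5481: (2898)m + (58275) = -5481.
So m = -22.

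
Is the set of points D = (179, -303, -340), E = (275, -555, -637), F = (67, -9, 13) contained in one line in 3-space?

No

DE = (96, -252, -297), DF = (-112, 294, 353).
Comparing components 2 and 3: (-252)(353) − (-297)(294) = -1638 ≠ 0, so DE and DF are not parallel and the points are not collinear.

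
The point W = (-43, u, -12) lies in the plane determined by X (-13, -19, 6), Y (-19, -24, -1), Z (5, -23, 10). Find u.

-25

Coplanarity requires XY · (XZ × XW) = 0.
XY = (-6, -5, -7), XZ = (18, -4, 4); the triple product is linear in u with coefficient -102 and constant term -2550.
Setting it to zero: u = -25.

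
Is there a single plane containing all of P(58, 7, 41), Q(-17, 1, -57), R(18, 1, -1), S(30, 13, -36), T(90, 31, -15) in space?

No

The plane through P, Q, R has normal n = PQ × PR = (-336, 770, 210) and equation n·X = -5488.
Checking the remaining points: n·S = -7630, n·T = -9520.
Since n·S = -7630 ≠ -5488, S is off the plane and the points are not all coplanar.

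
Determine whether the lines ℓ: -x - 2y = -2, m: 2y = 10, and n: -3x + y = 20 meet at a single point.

No

The three lines meet at one point iff the augmented coefficient matrix [aᵢ bᵢ cᵢ] has rank < 3, i.e. its determinant vanishes.
Here the determinant is 18.
Nonzero, so no common point exists.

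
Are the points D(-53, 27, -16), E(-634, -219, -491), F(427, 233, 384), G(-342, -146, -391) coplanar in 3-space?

With D as base: DE = (-581, -246, -475), DF = (480, 206, 400), DG = (-289, -173, -375).
DF × DG = (-8050, 64400, -23506).
DE · (DF × DG) = 0.
The scalar triple product vanishes, so the four points are coplanar.

Yes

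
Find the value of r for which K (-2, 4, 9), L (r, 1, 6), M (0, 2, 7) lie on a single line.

1

Collinearity requires KL × KM = 0; each component is linear in r.
The y-component gives (2)r + (-2) = 0, so r = 1.
The remaining components then also vanish.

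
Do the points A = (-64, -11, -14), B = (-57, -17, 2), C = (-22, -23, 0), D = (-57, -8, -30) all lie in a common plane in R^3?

No

The four points are coplanar iff the 3×3 determinant with rows AB, AC, AD is zero.
Rows: (7, -6, 16), (42, -12, 14), (7, 3, -16).
Expanding along the first row: (7)(150) − (-6)(-770) + (16)(210) = -210.
Nonzero ⇒ not coplanar.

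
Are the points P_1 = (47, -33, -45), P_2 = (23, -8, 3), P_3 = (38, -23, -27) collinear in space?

No

P_1P_2 = (-24, 25, 48), P_1P_3 = (-9, 10, 18).
Comparing components 2 and 3: (25)(18) − (48)(10) = -30 ≠ 0, so P_1P_2 and P_1P_3 are not parallel and the points are not collinear.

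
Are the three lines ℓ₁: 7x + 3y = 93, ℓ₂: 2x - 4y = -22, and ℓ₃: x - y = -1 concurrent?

The three lines meet at one point iff the augmented coefficient matrix [aᵢ bᵢ cᵢ] has rank < 3, i.e. its determinant vanishes.
Here the determinant is 0.
It vanishes, so the lines are concurrent at (9, 10).

Yes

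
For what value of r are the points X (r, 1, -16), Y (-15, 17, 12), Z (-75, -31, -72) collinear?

-35

Direction YZ = (-60, -48, -84). From the y-coordinate of X, the parameter along the line is τ = (1 − 17)/(-48) = 1/3.
Then r = (-15) + 1/3·(-60) = -35.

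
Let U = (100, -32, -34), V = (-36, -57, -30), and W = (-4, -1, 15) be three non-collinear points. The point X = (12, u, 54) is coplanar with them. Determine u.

45

Coplanarity requires UV · (UW × UX) = 0.
UV = (-136, -25, 4), UW = (-104, 31, 49); the triple product is linear in u with coefficient 6248 and constant term -281160.
Setting it to zero: u = 45.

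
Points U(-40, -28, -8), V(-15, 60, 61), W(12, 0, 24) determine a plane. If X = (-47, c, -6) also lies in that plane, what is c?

-23

Coplanarity requires UV · (UW × UX) = 0.
UV = (25, 88, 69), UW = (52, 28, 32); the triple product is linear in c with coefficient 2788 and constant term 64124.
Setting it to zero: c = -23.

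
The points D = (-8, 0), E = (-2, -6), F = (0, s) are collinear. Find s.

Collinearity: (F − D) must be parallel to (E − D) = (6, -6).
Cross-multiplying the components: (s − 0)·(6) = (8)·(-6).
Solving gives s = -8.

-8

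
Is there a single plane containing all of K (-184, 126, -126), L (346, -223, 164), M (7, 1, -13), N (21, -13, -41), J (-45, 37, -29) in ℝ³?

No

The plane through K, L, M has normal n = KL × KM = (-3187, -4500, 409) and equation n·P = -32126.
Checking the remaining points: n·N = -25196, n·J = -34946.
Since n·N = -25196 ≠ -32126, N is off the plane and the points are not all coplanar.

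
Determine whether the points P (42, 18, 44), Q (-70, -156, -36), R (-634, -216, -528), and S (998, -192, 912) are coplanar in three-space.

Yes

With P as base: PQ = (-112, -174, -80), PR = (-676, -234, -572), PS = (956, -210, 868).
PR × PS = (-323232, 39936, 365664).
PQ · (PR × PS) = 0.
The scalar triple product vanishes, so the four points are coplanar.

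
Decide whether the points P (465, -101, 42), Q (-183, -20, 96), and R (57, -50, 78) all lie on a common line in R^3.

PQ = (-648, 81, 54), PR = (-408, 51, 36).
Comparing components 2 and 3: (81)(36) − (54)(51) = 162 ≠ 0, so PQ and PR are not parallel and the points are not collinear.

No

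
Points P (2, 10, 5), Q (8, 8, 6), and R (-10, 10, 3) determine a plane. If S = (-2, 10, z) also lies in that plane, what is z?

Coplanarity requires PQ · (PR × PS) = 0.
PQ = (6, -2, 1), PR = (-12, 0, -2); the triple product is linear in z with coefficient -24 and constant term 104.
Setting it to zero: z = 13/3.

13/3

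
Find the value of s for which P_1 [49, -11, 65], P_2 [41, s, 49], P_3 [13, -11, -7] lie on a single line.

Collinearity requires P_1P_2 × P_1P_3 = 0; each component is linear in s.
The x-component gives (-72)s + (-792) = 0, so s = -11.
The remaining components then also vanish.

-11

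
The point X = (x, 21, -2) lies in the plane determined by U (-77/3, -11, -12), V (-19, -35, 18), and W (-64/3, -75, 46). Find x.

-4

The plane through U, V, W has equation 528x − (770/3)y − (968/3)z = -20570/3.
Substituting X: (528)x + (-14234/3) = -20570/3, so x = -4.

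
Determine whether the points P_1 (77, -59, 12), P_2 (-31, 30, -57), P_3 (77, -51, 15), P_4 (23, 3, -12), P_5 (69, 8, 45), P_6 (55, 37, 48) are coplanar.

The plane through P_1, P_2, P_3 has normal n = P_1P_2 × P_1P_3 = (819, 324, -864) and equation n·P = 33579.
Checking the remaining points: n·P_4 = 30177, n·P_5 = 20223, n·P_6 = 15561.
Since n·P_4 = 30177 ≠ 33579, P_4 is off the plane and the points are not all coplanar.

No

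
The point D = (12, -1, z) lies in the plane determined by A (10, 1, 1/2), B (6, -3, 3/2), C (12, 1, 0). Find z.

0

A normal to the plane is n = AB × AC = (2, 0, 8).
D lies in the plane iff n · AD = 0.
This gives (8)z + (0) = 0, so z = 0.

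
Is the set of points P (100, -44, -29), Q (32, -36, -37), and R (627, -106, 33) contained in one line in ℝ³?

PQ = (-68, 8, -8), PR = (527, -62, 62).
PQ × PR = (0, 0, 0).
The cross product vanishes, so the three points are collinear.

Yes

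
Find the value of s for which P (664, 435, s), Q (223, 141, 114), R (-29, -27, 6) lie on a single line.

303

Collinearity requires PQ × PR = 0; each component is linear in s.
The x-component gives (-168)s + (50904) = 0, so s = 303.
The remaining components then also vanish.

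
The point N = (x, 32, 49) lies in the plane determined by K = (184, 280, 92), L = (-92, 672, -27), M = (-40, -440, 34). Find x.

46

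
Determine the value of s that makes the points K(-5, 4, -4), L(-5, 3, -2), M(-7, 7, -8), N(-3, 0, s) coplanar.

Coplanarity ⇔ det[KL; KM; KN] = 0.
Expanding, this is linear in s: (-2)s + (4) = 0.
So s = 2.

2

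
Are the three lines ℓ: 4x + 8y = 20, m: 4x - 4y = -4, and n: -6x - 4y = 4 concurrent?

No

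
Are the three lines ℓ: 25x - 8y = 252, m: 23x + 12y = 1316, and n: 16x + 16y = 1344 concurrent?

The three lines meet at one point iff the augmented coefficient matrix [aᵢ bᵢ cᵢ] has rank < 3, i.e. its determinant vanishes.
Here the determinant is 0.
It vanishes, so the lines are concurrent at (28, 56).

Yes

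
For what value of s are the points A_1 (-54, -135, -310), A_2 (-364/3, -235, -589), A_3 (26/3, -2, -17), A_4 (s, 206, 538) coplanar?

Normal to plane A_1A_2A_3: n = (7807, 6734/3, -8066/3); plane equation n·P = 326636/3.
Requiring n·A_4 = 326636/3: (7807)s + (-2952304/3) = 326636/3.
So s = 140.

140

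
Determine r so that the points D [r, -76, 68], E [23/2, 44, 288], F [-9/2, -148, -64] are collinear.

3/2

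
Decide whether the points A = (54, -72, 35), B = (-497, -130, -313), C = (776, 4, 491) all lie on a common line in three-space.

Yes

AB = (-551, -58, -348), AC = (722, 76, 456).
AB × AC = (0, 0, 0).
The cross product vanishes, so the three points are collinear.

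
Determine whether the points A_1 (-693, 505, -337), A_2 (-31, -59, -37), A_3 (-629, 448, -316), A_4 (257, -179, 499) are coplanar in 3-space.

With A_1 as base: A_1A_2 = (662, -564, 300), A_1A_3 = (64, -57, 21), A_1A_4 = (950, -684, 836).
A_1A_3 × A_1A_4 = (-33288, -33554, 10374).
A_1A_2 · (A_1A_3 × A_1A_4) = 0.
The scalar triple product vanishes, so the four points are coplanar.

Yes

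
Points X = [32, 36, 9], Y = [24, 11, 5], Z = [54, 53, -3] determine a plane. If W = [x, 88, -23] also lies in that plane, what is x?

A normal to the plane is n = XY × XZ = (368, -184, 414).
W lies in the plane iff n · XW = 0.
This gives (368)x + (-34592) = 0, so x = 94.

94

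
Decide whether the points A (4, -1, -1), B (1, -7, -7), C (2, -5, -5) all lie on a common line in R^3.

AB = (-3, -6, -6), AC = (-2, -4, -4).
AB × AC = (0, 0, 0).
The cross product vanishes, so the three points are collinear.

Yes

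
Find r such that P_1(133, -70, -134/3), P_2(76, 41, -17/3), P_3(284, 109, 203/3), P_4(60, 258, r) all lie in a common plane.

90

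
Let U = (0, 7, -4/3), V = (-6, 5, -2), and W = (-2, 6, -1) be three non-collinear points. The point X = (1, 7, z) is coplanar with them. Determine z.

-2/3

The plane through U, V, W has equation −(4/3)x + (10/3)y + 2z = 62/3.
Substituting X: (2)z + (22) = 62/3, so z = -2/3.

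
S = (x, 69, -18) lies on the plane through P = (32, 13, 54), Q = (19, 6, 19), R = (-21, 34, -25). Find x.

-40

Coplanarity requires PQ · (PR × PS) = 0.
PQ = (-13, -7, -35), PR = (-53, 21, -79); the triple product is linear in x with coefficient 1288 and constant term 51520.
Setting it to zero: x = -40.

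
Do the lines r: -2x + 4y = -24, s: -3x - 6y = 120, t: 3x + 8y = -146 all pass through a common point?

Lines aᵢx + bᵢy = cᵢ with pairwise distinct directions are concurrent exactly when det[aᵢ bᵢ cᵢ] = 0.
Here the determinant is 0.
It vanishes, so the lines are concurrent at (-14, -13).

Yes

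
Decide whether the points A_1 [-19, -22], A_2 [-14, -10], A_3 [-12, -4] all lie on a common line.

A_1A_2 = (5, 12), A_1A_3 = (7, 18).
If collinear, A_1A_3 would be a scalar multiple of A_1A_2. But (5)·(18) ≠ (12)·(7) (difference 6), so they are not parallel; the points are not collinear.

No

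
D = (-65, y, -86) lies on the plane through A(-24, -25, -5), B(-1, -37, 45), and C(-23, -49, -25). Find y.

5

The plane through A, B, C has equation 1440x + 510y − 540z = -44610.
Substituting D: (510)y + (-47160) = -44610, so y = 5.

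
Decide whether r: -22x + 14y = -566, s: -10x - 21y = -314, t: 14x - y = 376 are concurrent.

Intersecting r and s: solving the 2×2 system gives (x, y) = (1163/43, 624/301).
Substitute into t: (14)(1163/43) + (-1)(624/301) = 113350/301.
But t requires 376 ≠ 113350/301, so the three lines have no common point.

No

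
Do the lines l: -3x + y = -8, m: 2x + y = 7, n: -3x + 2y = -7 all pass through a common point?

Yes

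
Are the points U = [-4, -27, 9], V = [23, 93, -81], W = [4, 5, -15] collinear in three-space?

UV = (27, 120, -90), UW = (8, 32, -24).
Comparing components 3 and 1: (-90)(8) − (27)(-24) = -72 ≠ 0, so UV and UW are not parallel and the points are not collinear.

No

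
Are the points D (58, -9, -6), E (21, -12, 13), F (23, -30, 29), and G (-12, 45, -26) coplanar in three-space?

Yes

A normal to the plane through D, E, F is n = DE × DF = (294, 630, 672).
The plane has equation n·P = 7350. For G: n·G = 7350.
Equal, so G lies in the plane and all four are coplanar.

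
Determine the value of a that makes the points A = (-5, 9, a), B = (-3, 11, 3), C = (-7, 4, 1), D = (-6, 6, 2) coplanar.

5

Coplanarity ⇔ det[AB; AC; AD] = 0.
Expanding, this is linear in a: (1)a + (-5) = 0.
So a = 5.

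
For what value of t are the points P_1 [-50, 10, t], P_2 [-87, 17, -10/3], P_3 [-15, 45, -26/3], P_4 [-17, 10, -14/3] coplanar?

-11/3

Coplanarity ⇔ det[P_1P_2; P_1P_3; P_1P_4] = 0.
Expanding, this is linear in t: (2464)t + (27104/3) = 0.
So t = -11/3.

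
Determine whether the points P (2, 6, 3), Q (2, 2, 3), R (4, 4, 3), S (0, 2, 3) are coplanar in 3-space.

A normal to the plane through P, Q, R is n = PQ × PR = (0, 0, 8).
The plane has equation n·X = 24. For S: n·S = 24.
Equal, so S lies in the plane and all four are coplanar.

Yes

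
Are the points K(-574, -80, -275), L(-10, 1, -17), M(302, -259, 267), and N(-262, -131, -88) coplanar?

No

The four points are coplanar iff the 3×3 determinant with rows KL, KM, KN is zero.
Rows: (564, 81, 258), (876, -179, 542), (312, -51, 187).
Expanding along the first row: (564)(-5831) − (81)(-5292) + (258)(11172) = 22344.
Nonzero ⇒ not coplanar.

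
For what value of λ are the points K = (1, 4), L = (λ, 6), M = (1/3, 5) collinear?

Collinearity: (L − K) must be parallel to (M − K) = (-2/3, 1).
Cross-multiplying the components: (λ − 1)·(1) = (2)·(-2/3).
Solving gives λ = -1/3.

-1/3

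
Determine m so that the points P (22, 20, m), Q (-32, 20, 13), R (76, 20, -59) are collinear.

-23

Collinearity requires PQ × PR = 0; each component is linear in m.
The y-component gives (-108)m + (-2484) = 0, so m = -23.
The remaining components then also vanish.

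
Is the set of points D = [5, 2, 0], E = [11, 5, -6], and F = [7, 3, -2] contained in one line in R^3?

Yes

DE = (6, 3, -6), DF = (2, 1, -2).
DE × DF = (0, 0, 0).
The cross product vanishes, so the three points are collinear.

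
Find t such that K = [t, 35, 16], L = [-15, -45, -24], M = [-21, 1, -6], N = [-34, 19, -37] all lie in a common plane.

The points are coplanar iff KL · (KM × KN) = 0.
Expanding, this is linear in t: (1750)t + (40250) = 0.
So t = -23.

-23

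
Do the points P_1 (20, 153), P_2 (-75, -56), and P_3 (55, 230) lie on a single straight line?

Yes

P_1P_2 = (-95, -209), P_1P_3 = (35, 77).
Twice the signed area of △P_1P_2P_3 is (-95)(77) − (-209)(35) = 0.
The triangle is degenerate (zero area), so the points are collinear.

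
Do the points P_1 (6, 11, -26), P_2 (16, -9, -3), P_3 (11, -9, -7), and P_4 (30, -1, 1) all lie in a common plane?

No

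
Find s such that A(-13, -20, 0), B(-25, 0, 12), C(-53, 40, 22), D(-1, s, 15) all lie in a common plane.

-30

Coplanarity ⇔ det[AB; AC; AD] = 0.
Expanding, this is linear in s: (-216)s + (-6480) = 0.
So s = -30.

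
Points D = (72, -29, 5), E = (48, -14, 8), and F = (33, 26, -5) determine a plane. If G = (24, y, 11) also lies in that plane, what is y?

1

A normal to the plane is n = DE × DF = (-315, -357, -735).
G lies in the plane iff n · DG = 0.
This gives (-357)y + (357) = 0, so y = 1.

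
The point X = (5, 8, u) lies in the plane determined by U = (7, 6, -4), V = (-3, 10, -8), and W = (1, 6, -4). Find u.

-6

A normal to the plane is n = UV × UW = (0, 24, 24).
X lies in the plane iff n · UX = 0.
This gives (24)u + (144) = 0, so u = -6.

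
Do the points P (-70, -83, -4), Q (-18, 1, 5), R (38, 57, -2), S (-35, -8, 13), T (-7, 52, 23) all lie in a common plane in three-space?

The plane through P, Q, R has normal n = PQ × PR = (-1092, 868, -1792) and equation n·X = 11564.
Checking the remaining points: n·S = 7980, n·T = 11564.
Since n·S = 7980 ≠ 11564, S is off the plane and the points are not all coplanar.

No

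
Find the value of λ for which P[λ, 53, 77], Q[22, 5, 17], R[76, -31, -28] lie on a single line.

-50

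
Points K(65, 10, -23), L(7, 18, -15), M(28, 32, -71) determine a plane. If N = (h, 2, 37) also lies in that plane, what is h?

A normal to the plane is n = KL × KM = (-560, -3080, -980).
N lies in the plane iff n · KN = 0.
This gives (-560)h + (2240) = 0, so h = 4.

4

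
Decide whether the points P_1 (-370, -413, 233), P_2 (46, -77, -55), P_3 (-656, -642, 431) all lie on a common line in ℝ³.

No

P_1P_2 = (416, 336, -288), P_1P_3 = (-286, -229, 198).
P_1P_2 × P_1P_3 = (576, 0, 832).
The cross product is nonzero, so the points do not lie on one line.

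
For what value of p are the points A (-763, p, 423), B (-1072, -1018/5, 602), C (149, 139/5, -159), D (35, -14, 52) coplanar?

Coplanarity ⇔ det[AB; AC; AD] = 0.
Expanding, this is linear in p: (170877)p + (25118919) = 0.
So p = -147.

-147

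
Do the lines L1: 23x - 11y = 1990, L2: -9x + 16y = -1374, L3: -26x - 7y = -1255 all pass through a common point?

Intersecting L1 and L2: solving the 2×2 system gives (x, y) = (16726/269, -13692/269).
Substitute into L3: (-26)(16726/269) + (-7)(-13692/269) = -339032/269.
But L3 requires -1255 ≠ -339032/269, so the three lines have no common point.

No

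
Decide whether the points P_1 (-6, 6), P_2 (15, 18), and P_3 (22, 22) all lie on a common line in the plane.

Yes

P_1P_2 = (21, 12), P_1P_3 = (28, 16).
Checking proportionality: P_1P_3 = 4/3·P_1P_2, so the vectors are parallel and the points are collinear.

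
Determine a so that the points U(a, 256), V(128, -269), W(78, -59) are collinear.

3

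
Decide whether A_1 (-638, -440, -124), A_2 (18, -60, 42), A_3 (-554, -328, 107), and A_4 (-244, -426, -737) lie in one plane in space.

The four points are coplanar iff the 3×3 determinant with rows A_1A_2, A_1A_3, A_1A_4 is zero.
Rows: (656, 380, 166), (84, 112, 231), (394, 14, -613).
Expanding along the first row: (656)(-71890) − (380)(-142506) + (166)(-42952) = -137592.
Nonzero ⇒ not coplanar.

No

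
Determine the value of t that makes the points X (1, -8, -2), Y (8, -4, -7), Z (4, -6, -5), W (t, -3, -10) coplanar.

8

The points are coplanar iff XY · (XZ × XW) = 0.
Expanding, this is linear in t: (-2)t + (16) = 0.
So t = 8.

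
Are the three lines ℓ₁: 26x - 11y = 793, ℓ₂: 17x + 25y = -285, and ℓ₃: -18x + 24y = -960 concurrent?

No

The three lines meet at one point iff the augmented coefficient matrix [aᵢ bᵢ cᵢ] has rank < 3, i.e. its determinant vanishes.
Here the determinant is -1716.
Nonzero, so no common point exists.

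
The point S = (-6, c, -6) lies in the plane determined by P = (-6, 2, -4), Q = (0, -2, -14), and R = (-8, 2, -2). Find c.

0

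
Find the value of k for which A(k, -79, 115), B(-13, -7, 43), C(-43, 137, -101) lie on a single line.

Direction BC = (-30, 144, -144). From the y-coordinate of A, the parameter along the line is τ = (-79 − (-7))/144 = -1/2.
Then k = (-13) + (-1/2)·(-30) = 2.

2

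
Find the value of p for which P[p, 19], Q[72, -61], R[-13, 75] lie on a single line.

22

Collinearity: (P − Q) must be parallel to (R − Q) = (-85, 136).
Cross-multiplying the components: (p − 72)·(136) = (80)·(-85).
Solving gives p = 22.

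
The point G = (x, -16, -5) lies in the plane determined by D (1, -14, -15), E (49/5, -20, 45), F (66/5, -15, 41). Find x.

8/5

The plane through D, E, F has equation −276x + (1196/5)y + (322/5)z = -22954/5.
Substituting G: (-276)x + (-20746/5) = -22954/5, so x = 8/5.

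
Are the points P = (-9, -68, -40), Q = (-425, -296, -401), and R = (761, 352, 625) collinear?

No

PQ = (-416, -228, -361), PR = (770, 420, 665).
Comparing components 3 and 1: (-361)(770) − (-416)(665) = -1330 ≠ 0, so PQ and PR are not parallel and the points are not collinear.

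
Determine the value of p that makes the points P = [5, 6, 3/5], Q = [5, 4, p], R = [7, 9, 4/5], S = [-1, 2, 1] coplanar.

1/5

Normal to plane PRS: n = (2, -2, 10); plane equation n·X = 4.
Requiring n·Q = 4: (10)p + (2) = 4.
So p = 1/5.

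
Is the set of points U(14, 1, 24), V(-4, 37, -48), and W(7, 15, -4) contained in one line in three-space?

Yes

UV = (-18, 36, -72), UW = (-7, 14, -28).
UV × UW = (0, 0, 0).
The cross product vanishes, so the three points are collinear.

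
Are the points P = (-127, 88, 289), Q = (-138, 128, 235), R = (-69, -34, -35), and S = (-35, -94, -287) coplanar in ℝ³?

The four points are coplanar iff the 3×3 determinant with rows PQ, PR, PS is zero.
Rows: (-11, 40, -54), (58, -122, -324), (92, -182, -576).
Expanding along the first row: (-11)(11304) − (40)(-3600) + (-54)(668) = -16416.
Nonzero ⇒ not coplanar.

No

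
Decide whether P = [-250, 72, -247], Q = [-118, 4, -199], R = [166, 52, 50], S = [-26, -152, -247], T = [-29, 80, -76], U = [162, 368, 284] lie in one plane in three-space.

No

The plane through P, Q, R has normal n = PQ × PR = (-19236, -19236, 25648) and equation n·X = -2911048.
Checking the remaining points: n·S = -2911048, n·T = -2930284, n·U = -2911048.
Since n·T = -2930284 ≠ -2911048, T is off the plane and the points are not all coplanar.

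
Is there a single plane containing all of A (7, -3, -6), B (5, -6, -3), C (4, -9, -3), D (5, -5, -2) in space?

Yes

The four points are coplanar iff the 3×3 determinant with rows AB, AC, AD is zero.
Rows: (-2, -3, 3), (-3, -6, 3), (-2, -2, 4).
Expanding along the first row: (-2)(-18) − (-3)(-6) + (3)(-6) = 0.
Zero determinant ⇒ coplanar.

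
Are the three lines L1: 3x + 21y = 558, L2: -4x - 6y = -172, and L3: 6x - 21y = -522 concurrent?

Yes

The three lines meet at one point iff the augmented coefficient matrix [aᵢ bᵢ cᵢ] has rank < 3, i.e. its determinant vanishes.
Here the determinant is 0.
It vanishes, so the lines are concurrent at (4, 26).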